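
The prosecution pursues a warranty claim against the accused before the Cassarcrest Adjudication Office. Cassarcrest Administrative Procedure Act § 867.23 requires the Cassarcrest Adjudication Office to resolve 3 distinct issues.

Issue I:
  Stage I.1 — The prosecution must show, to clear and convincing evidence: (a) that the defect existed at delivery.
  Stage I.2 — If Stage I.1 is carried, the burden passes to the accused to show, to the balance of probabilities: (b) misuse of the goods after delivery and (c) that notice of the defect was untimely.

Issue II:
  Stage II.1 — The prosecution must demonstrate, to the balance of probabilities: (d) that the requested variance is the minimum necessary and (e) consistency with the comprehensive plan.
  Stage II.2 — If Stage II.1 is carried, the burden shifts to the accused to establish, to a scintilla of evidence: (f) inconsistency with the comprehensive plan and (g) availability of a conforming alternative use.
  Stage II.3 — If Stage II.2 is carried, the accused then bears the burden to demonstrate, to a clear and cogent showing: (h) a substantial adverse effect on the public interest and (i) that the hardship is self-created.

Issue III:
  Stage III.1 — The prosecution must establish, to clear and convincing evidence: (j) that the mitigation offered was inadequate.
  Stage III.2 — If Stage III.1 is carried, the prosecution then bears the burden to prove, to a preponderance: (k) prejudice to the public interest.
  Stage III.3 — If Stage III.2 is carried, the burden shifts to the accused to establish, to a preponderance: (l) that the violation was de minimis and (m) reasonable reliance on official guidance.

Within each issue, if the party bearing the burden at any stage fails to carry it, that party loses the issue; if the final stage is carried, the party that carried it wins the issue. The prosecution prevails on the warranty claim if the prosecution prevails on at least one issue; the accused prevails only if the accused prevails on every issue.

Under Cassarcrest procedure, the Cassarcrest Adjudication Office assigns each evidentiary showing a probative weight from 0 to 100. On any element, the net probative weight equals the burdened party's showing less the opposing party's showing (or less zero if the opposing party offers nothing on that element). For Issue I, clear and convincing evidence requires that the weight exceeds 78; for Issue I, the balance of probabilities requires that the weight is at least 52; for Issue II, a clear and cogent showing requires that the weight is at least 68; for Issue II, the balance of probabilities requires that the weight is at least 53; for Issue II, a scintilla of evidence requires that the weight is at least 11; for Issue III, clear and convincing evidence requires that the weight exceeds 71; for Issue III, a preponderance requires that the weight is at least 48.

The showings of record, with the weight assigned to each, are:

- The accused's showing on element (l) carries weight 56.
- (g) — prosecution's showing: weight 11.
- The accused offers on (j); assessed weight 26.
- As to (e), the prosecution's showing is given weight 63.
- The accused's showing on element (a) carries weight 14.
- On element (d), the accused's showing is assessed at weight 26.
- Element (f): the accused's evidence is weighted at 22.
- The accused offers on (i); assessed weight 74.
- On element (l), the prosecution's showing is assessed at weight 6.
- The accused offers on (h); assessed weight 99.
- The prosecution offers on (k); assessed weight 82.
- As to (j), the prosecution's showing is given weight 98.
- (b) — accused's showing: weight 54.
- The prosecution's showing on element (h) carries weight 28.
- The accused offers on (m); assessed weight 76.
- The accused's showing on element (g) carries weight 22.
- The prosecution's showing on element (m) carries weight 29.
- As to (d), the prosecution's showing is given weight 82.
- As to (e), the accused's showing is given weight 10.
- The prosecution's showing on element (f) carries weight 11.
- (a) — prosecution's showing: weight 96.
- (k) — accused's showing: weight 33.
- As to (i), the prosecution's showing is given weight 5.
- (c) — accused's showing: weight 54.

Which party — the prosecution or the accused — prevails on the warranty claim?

prosecution

— Issue I —
Stage I.1 — burden on prosecution; standard: clear and convincing evidence (weight exceeds 78).
    (a): 96 − 14 = 82 > 78 [met]
  The prosecution carries Stage I.1; the accused now bears the burden.
Stage I.2 — burden on accused; standard: the balance of probabilities (weight is at least 52).
    (b): 54 ≥ 52 [met]
    (c): 54 ≥ 52 [met]
  All elements met at the final stage.
All stages carried — the accused prevails on this issue.
— Issue II —
Stage II.1 — burden on prosecution; standard: the balance of probabilities (weight is at least 53).
    (d): 82 − 26 = 56 ≥ 53 [met]
    (e): 63 − 10 = 53 ≥ 53 [met]
  Stage II.1 carried; the burden shifts to the accused.
Stage II.2 — burden on accused; standard: a scintilla of evidence (weight is at least 11).
    (f): 22 − 11 = 11 ≥ 11 [met]
    (g): 22 − 11 = 11 ≥ 11 [met]
  Stage II.2 carried; the burden remains with the accused.
Stage II.3 — burden on accused; standard: a clear and cogent showing (weight is at least 68).
    (h): 99 − 28 = 71 ≥ 68 [met]
    (i): 74 − 5 = 69 ≥ 68 [met]
  All elements met at the final stage.
All stages carried — the accused prevails on this issue.
— Issue III —
Stage III.1 (prosecution, clear and convincing evidence, weight exceeds 71): (j) net 98−26=72 > 71 — meets.
  Stage III.1 is satisfied; the prosecution continues to bear the burden.
Stage III.2 (prosecution, a preponderance, weight is at least 48): (k) net 82−33=49 ≥ 48 — meets.
  All elements met. The burden passes to the accused.
Stage III.3 (accused, a preponderance, weight is at least 48): (l) net 56−6=50 ≥ 48 — meets; (m) net 76−29=47 < 48 — fails.
  Not every element is met, so the accused fails to carry Stage III.3.
The prosecution prevails on this issue.
Per-issue: Issue I → accused; Issue II → accused; Issue III → prosecution. The prosecution must prevail on at least one issue; overall, the prosecution prevails.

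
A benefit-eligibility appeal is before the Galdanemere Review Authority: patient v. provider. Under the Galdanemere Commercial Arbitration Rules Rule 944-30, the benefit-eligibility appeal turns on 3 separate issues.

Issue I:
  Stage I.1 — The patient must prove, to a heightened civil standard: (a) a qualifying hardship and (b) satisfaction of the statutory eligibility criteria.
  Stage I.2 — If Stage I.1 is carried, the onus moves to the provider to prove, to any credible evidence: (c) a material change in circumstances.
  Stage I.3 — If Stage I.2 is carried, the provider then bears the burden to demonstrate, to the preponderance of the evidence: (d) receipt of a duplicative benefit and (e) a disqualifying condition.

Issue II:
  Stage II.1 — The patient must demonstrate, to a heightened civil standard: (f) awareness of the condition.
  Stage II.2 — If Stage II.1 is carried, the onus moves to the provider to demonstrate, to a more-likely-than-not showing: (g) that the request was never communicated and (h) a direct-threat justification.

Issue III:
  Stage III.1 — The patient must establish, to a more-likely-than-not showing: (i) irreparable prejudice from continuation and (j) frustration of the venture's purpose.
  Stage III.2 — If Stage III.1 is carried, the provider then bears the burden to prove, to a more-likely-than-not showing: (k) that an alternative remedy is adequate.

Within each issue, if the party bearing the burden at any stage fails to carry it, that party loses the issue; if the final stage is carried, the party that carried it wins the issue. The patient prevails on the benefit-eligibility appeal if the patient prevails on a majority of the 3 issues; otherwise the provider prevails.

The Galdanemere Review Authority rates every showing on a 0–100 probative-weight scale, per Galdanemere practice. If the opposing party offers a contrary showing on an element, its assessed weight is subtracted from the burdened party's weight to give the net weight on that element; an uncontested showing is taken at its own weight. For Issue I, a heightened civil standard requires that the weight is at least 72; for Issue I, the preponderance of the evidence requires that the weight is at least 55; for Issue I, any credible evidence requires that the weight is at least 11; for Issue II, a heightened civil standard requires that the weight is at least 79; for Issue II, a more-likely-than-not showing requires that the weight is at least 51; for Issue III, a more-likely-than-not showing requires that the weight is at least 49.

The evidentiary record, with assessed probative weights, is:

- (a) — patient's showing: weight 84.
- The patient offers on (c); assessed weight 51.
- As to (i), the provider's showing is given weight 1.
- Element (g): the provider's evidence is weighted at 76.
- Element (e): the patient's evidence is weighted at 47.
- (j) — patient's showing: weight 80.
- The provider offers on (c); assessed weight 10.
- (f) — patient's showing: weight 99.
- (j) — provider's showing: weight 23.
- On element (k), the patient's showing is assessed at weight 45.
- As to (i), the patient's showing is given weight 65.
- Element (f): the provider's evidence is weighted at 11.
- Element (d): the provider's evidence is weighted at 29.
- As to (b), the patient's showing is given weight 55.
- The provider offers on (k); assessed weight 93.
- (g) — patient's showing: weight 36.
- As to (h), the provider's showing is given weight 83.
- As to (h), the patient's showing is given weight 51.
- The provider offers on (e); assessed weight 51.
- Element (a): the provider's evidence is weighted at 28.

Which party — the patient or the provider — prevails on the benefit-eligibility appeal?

patient

— Issue I —
Stage I.1 (patient, a heightened civil standard, weight is at least 72): (a) net 84−28=56 < 72 — fails; (b) 55 < 72 — fails.
  Not every element is met, so the patient fails to carry Stage I.1.
So the provider prevails on this issue.
— Issue II —
Stage II.1 (patient, a heightened civil standard, weight is at least 79): (f) net 99−11=88 ≥ 79 — meets.
  All elements met. The burden passes to the provider.
Stage II.2 (provider, a more-likely-than-not showing, weight is at least 51): (g) net 76−36=40 < 51 — fails; (h) net 83−51=32 < 51 — fails.
  The provider does not carry Stage II.2.
The patient prevails on this issue.
— Issue III —
Stage III.1 (patient, a more-likely-than-not showing, weight is at least 49): (i) net 65−1=64 ≥ 49 — meets; (j) net 80−23=57 ≥ 49 — meets.
  Stage III.1 carried; the burden shifts to the provider.
Stage III.2 (provider, a more-likely-than-not showing, weight is at least 49): (k) net 93−45=48 < 49 — fails.
  The provider does not carry Stage III.2.
The analysis ends at Stage III.2; the patient prevails on this issue.
Per-issue: Issue I → provider; Issue II → patient; Issue III → patient. The patient must prevail on a majority of issues; overall, the patient prevails.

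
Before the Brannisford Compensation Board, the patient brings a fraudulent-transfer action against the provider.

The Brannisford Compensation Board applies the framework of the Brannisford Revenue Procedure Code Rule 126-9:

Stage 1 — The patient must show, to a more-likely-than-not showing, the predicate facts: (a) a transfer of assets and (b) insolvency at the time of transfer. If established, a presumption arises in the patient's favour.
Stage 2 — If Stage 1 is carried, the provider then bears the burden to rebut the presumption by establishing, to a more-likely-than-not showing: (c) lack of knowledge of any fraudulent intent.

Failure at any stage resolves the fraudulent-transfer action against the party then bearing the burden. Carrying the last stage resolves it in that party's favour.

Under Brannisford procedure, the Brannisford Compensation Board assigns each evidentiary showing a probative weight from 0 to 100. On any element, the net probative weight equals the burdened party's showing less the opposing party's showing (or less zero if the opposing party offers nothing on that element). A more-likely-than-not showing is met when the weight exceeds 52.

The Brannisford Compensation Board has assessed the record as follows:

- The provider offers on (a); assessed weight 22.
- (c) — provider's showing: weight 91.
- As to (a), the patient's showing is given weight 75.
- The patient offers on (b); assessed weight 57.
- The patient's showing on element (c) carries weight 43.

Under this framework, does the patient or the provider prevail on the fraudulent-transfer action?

patient

At Stage 1 the patient must meet a more-likely-than-not showing (weight exceeds 52): on (a) the weight is 75 less the opposing 22 gives net 53, which does exceed 52, so (a) meets the standard; on (b) the weight is 57, which does exceed 52, so (b) meets the standard.
  All elements met. The burden passes to the provider.
At Stage 2 the provider must meet a more-likely-than-not showing (weight exceeds 52): on (c) the weight is 91 less the opposing 43 gives net 48, which does not exceed 52, so (c) does not meet the standard.
  Stage 2 not carried; the provider fails its burden.
The analysis ends at Stage 2; the patient prevails.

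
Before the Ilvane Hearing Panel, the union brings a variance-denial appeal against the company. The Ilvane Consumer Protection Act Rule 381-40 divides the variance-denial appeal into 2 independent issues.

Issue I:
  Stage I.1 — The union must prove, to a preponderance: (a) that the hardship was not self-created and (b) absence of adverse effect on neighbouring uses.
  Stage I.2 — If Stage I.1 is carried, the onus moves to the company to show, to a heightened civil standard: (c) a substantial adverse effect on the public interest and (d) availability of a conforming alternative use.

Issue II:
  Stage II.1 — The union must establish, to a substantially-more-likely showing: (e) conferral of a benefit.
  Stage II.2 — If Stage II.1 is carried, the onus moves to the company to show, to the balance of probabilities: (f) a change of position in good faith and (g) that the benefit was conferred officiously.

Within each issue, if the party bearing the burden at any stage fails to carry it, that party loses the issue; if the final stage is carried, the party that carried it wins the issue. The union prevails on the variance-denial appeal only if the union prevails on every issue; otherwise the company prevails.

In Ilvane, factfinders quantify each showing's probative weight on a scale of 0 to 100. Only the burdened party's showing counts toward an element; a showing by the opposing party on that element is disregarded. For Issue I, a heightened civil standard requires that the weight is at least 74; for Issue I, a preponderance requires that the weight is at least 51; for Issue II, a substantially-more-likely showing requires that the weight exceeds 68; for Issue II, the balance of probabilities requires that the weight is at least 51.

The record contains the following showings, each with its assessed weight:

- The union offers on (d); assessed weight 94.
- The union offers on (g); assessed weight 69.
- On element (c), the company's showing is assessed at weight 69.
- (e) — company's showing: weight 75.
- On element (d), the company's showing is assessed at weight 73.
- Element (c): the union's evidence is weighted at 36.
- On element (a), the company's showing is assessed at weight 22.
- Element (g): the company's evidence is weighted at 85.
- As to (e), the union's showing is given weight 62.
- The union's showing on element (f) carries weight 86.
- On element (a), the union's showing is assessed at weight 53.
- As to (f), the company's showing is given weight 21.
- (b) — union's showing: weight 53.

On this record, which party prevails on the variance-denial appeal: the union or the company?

company

— Issue I —
At Stage I.1 the union must meet a preponderance (weight is at least 51): on (a) the weight is 53 (the company's 22 is given no effect), ≥ 51, so (a) meets the standard; on (b) the weight is 53, which does reach 51, so (b) meets the standard.
  All elements met. The burden passes to the company.
At Stage I.2 the company must meet a heightened civil standard (weight is at least 74): on (c) the weight is 69 (the union's 36 is given no effect), which does not reach 74, so (c) does not meet the standard; on (d) the weight is 73 (the union's 94 is given no effect), which does not reach 74, so (d) does not meet the standard.
  The company does not carry Stage I.2.
The analysis ends at Stage I.2; the union prevails on this issue.
— Issue II —
Stage II.1 — burden on union; standard: a substantially-more-likely showing (weight exceeds 68).
    (e): 62 (company's 75 disregarded) ≤ 68 [not met]
  Stage II.1 not carried; the union fails its burden.
The analysis ends at Stage II.1; the company prevails on this issue.
Per-issue: Issue I → union; Issue II → company. The union must prevail on every issue; overall, the company prevails.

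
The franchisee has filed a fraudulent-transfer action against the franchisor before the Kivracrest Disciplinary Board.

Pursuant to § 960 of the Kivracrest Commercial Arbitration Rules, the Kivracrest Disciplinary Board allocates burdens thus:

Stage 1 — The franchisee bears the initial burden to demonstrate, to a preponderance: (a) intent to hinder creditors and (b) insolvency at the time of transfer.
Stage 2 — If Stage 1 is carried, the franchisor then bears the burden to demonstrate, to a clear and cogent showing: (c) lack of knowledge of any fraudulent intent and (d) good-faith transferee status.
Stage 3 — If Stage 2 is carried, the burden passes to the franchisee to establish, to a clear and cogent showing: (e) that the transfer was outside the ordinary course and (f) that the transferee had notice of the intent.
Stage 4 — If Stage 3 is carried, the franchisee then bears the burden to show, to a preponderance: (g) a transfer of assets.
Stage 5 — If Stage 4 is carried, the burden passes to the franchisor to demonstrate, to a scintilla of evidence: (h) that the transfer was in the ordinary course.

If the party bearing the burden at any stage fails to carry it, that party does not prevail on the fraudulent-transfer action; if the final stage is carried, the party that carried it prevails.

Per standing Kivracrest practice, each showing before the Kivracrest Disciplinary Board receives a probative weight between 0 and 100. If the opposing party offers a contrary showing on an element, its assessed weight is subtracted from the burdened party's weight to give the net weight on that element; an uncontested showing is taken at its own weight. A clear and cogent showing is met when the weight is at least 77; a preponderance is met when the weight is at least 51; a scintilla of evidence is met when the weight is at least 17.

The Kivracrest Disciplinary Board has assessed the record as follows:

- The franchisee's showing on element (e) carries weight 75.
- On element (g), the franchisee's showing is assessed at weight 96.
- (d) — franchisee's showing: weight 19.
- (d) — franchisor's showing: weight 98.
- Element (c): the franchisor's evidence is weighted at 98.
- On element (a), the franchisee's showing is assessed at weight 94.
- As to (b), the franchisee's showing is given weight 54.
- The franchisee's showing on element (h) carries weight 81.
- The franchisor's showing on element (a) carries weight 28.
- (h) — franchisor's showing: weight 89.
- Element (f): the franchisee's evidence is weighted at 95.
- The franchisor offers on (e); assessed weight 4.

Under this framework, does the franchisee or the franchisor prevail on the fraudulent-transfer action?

franchisor

Stage 1 (franchisee, a preponderance, weight is at least 51): (a) net 94−28=66 ≥ 51 — meets; (b) 54 ≥ 51 — meets.
  All elements met. The burden passes to the franchisor.
Stage 2 (franchisor, a clear and cogent showing, weight is at least 77): (c) 98 ≥ 77 — meets; (d) net 98−19=79 ≥ 77 — meets.
  Stage 2 carried; the burden shifts to the franchisee.
Stage 3 (franchisee, a clear and cogent showing, weight is at least 77): (e) net 75−4=71 < 77 — fails; (f) 95 ≥ 77 — meets.
  The franchisee does not carry Stage 3.
So the franchisor prevails.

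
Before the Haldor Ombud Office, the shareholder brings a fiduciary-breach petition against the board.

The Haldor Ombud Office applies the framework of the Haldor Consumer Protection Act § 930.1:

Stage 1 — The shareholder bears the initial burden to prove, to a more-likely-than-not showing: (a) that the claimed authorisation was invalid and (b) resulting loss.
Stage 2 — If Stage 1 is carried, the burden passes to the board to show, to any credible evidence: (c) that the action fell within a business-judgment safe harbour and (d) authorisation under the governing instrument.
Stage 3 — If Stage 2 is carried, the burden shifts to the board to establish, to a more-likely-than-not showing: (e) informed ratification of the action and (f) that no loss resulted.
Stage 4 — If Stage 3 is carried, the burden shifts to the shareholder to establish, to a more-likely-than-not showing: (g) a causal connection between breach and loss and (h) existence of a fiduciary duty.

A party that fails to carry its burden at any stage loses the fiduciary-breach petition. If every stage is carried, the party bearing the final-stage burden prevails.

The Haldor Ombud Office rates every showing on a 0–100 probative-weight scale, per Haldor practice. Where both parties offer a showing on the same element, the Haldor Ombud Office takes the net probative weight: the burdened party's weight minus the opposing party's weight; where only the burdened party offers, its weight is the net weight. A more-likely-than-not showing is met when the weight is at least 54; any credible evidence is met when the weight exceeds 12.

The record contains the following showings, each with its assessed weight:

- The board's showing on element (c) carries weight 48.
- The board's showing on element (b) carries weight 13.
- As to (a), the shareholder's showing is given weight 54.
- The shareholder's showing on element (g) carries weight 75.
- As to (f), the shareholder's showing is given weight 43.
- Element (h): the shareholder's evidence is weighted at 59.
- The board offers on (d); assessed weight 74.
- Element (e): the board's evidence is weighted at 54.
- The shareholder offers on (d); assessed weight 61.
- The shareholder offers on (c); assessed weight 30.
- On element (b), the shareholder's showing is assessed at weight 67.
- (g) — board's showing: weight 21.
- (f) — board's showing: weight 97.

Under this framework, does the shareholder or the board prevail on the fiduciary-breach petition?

shareholder

Stage 1 — burden on shareholder; standard: a more-likely-than-not showing (weight is at least 54).
    (a): 54 ≥ 54 [met]
    (b): 67 − 13 = 54 ≥ 54 [met]
  Stage 1 is satisfied; the onus moves to the board.
Stage 2 — burden on board; standard: any credible evidence (weight exceeds 12).
    (c): 48 − 30 = 18 > 12 [met]
    (d): 74 − 61 = 13 > 12 [met]
  Stage 2 is satisfied; the board continues to bear the burden.
Stage 3 — burden on board; standard: a more-likely-than-not showing (weight is at least 54).
    (e): 54 ≥ 54 [met]
    (f): 97 − 43 = 54 ≥ 54 [met]
  Stage 3 is satisfied; the onus moves to the shareholder.
Stage 4 — burden on shareholder; standard: a more-likely-than-not showing (weight is at least 54).
    (g): 75 − 21 = 54 ≥ 54 [met]
    (h): 59 ≥ 54 [met]
  All elements met at the final stage.
All stages carried — the shareholder prevails.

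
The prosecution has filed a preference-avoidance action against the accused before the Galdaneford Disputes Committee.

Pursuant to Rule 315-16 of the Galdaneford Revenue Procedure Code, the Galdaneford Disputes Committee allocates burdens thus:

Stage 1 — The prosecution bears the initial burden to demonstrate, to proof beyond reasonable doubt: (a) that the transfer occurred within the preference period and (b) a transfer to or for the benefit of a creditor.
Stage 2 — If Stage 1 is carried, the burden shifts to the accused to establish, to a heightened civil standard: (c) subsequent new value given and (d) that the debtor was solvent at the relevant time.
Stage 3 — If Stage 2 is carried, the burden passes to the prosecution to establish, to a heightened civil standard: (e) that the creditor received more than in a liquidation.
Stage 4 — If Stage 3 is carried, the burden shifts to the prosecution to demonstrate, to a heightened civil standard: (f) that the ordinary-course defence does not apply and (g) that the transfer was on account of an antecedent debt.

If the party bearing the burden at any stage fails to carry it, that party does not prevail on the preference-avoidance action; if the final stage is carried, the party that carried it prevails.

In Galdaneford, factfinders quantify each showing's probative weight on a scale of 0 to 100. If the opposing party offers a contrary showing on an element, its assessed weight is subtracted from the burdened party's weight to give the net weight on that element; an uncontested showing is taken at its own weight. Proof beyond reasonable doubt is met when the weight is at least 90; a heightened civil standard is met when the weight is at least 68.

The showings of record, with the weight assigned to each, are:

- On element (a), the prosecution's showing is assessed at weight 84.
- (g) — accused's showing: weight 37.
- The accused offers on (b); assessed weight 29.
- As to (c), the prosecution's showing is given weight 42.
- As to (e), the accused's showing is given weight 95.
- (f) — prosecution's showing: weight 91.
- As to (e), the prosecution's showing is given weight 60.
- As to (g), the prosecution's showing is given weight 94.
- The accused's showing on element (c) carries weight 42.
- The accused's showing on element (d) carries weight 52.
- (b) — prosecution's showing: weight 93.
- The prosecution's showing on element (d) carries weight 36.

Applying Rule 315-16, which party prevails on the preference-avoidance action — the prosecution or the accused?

accused

At Stage 1 the prosecution must meet proof beyond reasonable doubt (weight is at least 90): on (a) the weight is 84, which does not reach 90, so (a) does not meet the standard; on (b) the weight is 93 less the opposing 29 gives net 64, < 90, so (b) does not meet the standard.
  Not every element is met, so the prosecution fails to carry Stage 1.
The analysis ends at Stage 1; the accused prevails.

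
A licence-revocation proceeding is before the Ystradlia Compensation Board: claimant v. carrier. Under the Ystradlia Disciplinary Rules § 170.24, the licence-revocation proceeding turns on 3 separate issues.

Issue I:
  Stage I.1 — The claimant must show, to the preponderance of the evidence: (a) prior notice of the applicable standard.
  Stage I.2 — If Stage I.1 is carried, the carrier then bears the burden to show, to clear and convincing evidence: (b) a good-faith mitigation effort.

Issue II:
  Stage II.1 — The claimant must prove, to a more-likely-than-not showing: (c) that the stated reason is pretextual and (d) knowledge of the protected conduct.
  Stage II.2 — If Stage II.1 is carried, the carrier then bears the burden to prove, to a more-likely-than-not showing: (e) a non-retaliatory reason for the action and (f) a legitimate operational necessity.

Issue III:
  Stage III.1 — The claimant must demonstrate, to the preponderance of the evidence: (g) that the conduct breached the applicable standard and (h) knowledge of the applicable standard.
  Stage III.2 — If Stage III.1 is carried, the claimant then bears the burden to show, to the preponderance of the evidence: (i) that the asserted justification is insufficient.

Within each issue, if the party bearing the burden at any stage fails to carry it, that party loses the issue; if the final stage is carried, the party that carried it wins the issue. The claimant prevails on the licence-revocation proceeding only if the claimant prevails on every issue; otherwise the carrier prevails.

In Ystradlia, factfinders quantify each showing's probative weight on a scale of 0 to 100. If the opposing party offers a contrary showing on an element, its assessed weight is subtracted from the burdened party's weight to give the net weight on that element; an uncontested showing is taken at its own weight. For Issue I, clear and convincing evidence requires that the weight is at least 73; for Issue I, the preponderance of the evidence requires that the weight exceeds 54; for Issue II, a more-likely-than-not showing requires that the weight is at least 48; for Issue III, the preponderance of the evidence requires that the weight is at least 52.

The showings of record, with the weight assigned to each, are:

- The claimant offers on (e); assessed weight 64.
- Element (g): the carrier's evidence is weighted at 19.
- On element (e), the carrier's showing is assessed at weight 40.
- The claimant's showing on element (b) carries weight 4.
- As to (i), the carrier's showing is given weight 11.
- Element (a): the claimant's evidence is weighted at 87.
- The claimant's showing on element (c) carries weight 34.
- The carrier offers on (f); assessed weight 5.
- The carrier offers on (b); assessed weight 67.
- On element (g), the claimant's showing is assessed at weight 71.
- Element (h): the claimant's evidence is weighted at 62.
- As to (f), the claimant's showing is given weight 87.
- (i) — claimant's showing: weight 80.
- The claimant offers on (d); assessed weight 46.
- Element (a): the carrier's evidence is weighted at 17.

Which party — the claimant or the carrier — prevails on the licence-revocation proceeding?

carrier

— Issue I —
Stage I.1 (claimant, the preponderance of the evidence, weight exceeds 54): (a) net 87−17=70 > 54 — meets.
  All elements met. The burden passes to the carrier.
Stage I.2 (carrier, clear and convincing evidence, weight is at least 73): (b) net 67−4=63 < 73 — fails.
  The carrier does not carry Stage I.2.
The analysis ends at Stage I.2; the claimant prevails on this issue.
— Issue II —
Stage II.1 — burden on claimant; standard: a more-likely-than-not showing (weight is at least 48).
    (c): 34 < 48 [not met]
    (d): 46 < 48 [not met]
  Not every element is met, so the claimant fails to carry Stage II.1.
So the carrier prevails on this issue.
— Issue III —
Stage III.1 (claimant, the preponderance of the evidence, weight is at least 52): (g) net 71−19=52 ≥ 52 — meets; (h) 62 ≥ 52 — meets.
  Stage III.1 carried; the burden remains with the claimant.
Stage III.2 (claimant, the preponderance of the evidence, weight is at least 52): (i) net 80−11=69 ≥ 52 — meets.
  Stage III.2 carried; the final stage is satisfied.
Every stage carried; the claimant prevails on this issue.
Per-issue: Issue I → claimant; Issue II → carrier; Issue III → claimant. The claimant must prevail on every issue; overall, the carrier prevails.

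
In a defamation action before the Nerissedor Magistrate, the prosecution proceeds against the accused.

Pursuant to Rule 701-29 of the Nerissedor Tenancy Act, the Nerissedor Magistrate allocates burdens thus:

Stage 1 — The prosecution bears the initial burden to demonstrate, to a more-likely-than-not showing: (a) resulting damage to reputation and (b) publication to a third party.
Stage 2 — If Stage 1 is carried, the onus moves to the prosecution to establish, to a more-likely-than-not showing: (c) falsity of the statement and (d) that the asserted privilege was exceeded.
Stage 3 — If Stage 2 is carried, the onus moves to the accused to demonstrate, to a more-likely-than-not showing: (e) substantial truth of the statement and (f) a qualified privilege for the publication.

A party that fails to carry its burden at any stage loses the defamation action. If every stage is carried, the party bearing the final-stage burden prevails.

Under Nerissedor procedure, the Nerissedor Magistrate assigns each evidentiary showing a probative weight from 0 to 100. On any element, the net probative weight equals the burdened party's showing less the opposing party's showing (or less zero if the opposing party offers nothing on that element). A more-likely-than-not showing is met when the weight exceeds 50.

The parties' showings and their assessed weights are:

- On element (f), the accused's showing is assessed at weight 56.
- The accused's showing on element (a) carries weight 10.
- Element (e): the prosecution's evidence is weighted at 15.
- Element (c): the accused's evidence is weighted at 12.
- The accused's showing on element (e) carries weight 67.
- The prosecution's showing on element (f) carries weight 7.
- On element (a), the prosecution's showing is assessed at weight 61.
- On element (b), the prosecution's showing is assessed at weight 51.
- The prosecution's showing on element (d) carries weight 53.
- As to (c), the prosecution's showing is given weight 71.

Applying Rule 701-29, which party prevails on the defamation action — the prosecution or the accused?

Stage 1 — burden on prosecution; standard: a more-likely-than-not showing (weight exceeds 50).
    (a): 61 − 10 = 51 > 50 [met]
    (b): 51 > 50 [met]
  Stage 1 is satisfied; the prosecution continues to bear the burden.
Stage 2 — burden on prosecution; standard: a more-likely-than-not showing (weight exceeds 50).
    (c): 71 − 12 = 59 > 50 [met]
    (d): 53 > 50 [met]
  Stage 2 is satisfied; the onus moves to the accused.
Stage 3 — burden on accused; standard: a more-likely-than-not showing (weight exceeds 50).
    (e): 67 − 15 = 52 > 50 [met]
    (f): 56 − 7 = 49 ≤ 50 [not met]
  The accused does not carry Stage 3.
So the prosecution prevails.

prosecution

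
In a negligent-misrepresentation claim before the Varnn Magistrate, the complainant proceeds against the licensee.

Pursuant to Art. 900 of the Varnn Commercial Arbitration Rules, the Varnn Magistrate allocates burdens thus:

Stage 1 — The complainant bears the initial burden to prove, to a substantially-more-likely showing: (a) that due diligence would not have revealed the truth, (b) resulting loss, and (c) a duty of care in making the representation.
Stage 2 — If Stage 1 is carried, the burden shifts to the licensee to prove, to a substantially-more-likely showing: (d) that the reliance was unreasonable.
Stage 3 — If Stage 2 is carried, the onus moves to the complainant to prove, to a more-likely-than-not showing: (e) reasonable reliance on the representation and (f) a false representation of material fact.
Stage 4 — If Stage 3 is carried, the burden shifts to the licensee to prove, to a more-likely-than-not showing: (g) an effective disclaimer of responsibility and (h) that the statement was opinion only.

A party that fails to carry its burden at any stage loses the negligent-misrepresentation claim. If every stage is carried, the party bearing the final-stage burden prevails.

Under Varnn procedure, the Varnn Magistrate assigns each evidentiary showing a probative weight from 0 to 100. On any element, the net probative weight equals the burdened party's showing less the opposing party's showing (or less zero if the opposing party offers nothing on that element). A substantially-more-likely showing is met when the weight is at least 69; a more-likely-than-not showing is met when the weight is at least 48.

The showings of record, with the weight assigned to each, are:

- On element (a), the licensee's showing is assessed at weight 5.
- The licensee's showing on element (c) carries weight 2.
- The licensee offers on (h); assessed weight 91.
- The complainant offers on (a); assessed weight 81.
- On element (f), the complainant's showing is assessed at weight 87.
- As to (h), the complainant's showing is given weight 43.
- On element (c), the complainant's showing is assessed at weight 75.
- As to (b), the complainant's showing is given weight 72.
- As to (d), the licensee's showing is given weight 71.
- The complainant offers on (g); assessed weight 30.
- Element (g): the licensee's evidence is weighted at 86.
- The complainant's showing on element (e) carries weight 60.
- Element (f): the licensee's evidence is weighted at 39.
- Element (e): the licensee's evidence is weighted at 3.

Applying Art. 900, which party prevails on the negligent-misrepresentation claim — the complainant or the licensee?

Stage 1 (complainant, a substantially-more-likely showing, weight is at least 69): (a) net 81−5=76 ≥ 69 — meets; (b) 72 ≥ 69 — meets; (c) net 75−2=73 ≥ 69 — meets.
  Stage 1 carried; the burden shifts to the licensee.
Stage 2 (licensee, a substantially-more-likely showing, weight is at least 69): (d) 71 ≥ 69 — meets.
  Stage 2 carried; the burden shifts to the complainant.
Stage 3 (complainant, a more-likely-than-not showing, weight is at least 48): (e) net 60−3=57 ≥ 48 — meets; (f) net 87−39=48 ≥ 48 — meets.
  All elements met. The burden passes to the licensee.
Stage 4 (licensee, a more-likely-than-not showing, weight is at least 48): (g) net 86−30=56 ≥ 48 — meets; (h) net 91−43=48 ≥ 48 — meets.
  All elements met at the final stage.
All stages carried — the licensee prevails.

licensee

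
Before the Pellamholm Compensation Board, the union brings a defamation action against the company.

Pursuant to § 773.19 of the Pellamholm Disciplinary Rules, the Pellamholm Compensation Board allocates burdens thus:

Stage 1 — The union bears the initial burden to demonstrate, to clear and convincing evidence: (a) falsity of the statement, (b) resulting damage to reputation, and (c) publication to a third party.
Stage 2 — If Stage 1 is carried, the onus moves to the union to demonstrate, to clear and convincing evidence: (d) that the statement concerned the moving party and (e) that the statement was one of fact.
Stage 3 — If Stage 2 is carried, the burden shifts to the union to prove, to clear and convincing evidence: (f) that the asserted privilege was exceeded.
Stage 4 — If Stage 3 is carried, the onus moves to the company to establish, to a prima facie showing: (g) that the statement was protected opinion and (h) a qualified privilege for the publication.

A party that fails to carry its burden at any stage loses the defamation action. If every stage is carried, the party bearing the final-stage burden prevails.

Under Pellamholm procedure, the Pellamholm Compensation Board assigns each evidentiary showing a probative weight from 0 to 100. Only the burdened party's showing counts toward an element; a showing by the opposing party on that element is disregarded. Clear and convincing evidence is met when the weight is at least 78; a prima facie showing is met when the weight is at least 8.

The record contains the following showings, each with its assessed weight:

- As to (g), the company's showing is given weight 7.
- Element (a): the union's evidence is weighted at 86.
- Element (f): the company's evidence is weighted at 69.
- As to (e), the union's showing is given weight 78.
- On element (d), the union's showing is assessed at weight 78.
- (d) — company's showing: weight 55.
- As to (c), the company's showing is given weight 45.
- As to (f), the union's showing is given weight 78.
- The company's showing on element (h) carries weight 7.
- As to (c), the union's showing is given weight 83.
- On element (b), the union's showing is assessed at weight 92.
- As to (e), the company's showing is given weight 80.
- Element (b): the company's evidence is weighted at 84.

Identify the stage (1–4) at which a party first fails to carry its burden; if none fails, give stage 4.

stage 4

Stage 1 — burden on union; standard: clear and convincing evidence (weight is at least 78).
    (a): 86 ≥ 78 [met]
    (b): 92 (company's 84 disregarded) ≥ 78 [met]
    (c): 83 (company's 45 disregarded) ≥ 78 [met]
  Stage 1 carried; the burden remains with the union.
Stage 2 — burden on union; standard: clear and convincing evidence (weight is at least 78).
    (d): 78 (company's 55 disregarded) ≥ 78 [met]
    (e): 78 (company's 80 disregarded) ≥ 78 [met]
  Stage 2 is satisfied; the union continues to bear the burden.
Stage 3 — burden on union; standard: clear and convincing evidence (weight is at least 78).
    (f): 78 (company's 69 disregarded) ≥ 78 [met]
  Stage 3 is satisfied; the onus moves to the company.
Stage 4 — burden on company; standard: a prima facie showing (weight is at least 8).
    (g): 7 < 8 [not met]
    (h): 7 < 8 [not met]
  The company does not carry Stage 4.
The union prevails.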